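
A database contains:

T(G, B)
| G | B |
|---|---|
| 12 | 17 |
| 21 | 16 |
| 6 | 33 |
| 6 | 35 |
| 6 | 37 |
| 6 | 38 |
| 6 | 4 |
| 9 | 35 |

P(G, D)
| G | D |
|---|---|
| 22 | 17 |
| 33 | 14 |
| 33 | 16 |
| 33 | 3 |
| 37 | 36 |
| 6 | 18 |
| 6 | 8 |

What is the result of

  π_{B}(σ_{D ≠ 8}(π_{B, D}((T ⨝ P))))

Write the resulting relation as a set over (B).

Joining T and P on G yields {(6, 33, 18), (6, 33, 8), (6, 35, 18), (6, 35, 8), (6, 37, 18), (6, 37, 8), (6, 38, 18), (6, 38, 8), (6, 4, 18), (6, 4, 8)}.
π[B, D]: project onto (B, D) → {(33, 18), (33, 8), (35, 18), (35, 8), (37, 18), (37, 8), (38, 18), (38, 8), (4, 18), (4, 8)}
σ[D ≠ 8]: keep tuples satisfying D ≠ 8 → {(33, 18), (35, 18), (37, 18), (38, 18), (4, 18)}
π[B]: project onto (B) → {33, 35, 37, 38, 4}

{33, 35, 37, 38, 4}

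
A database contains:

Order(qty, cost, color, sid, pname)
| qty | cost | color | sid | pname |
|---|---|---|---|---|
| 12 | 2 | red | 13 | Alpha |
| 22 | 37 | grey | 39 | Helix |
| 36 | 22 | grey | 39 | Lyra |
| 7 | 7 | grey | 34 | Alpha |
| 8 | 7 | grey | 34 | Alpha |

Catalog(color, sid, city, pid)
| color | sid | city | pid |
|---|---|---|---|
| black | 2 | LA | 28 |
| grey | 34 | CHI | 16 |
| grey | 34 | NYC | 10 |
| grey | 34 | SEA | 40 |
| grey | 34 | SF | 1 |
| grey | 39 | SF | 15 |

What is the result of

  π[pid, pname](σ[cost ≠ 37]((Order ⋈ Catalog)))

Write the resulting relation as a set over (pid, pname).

{(1, Alpha), (10, Alpha), (15, Lyra), (16, Alpha), (40, Alpha)}

Joining Order and Catalog on color, sid yields {(22, 37, grey, 39, Helix, SF, 15), (36, 22, grey, 39, Lyra, SF, 15), (7, 7, grey, 34, Alpha, CHI, 16), (7, 7, grey, 34, Alpha, NYC, 10), (7, 7, grey, 34, Alpha, SEA, 40), (7, 7, grey, 34, Alpha, SF, 1), (8, 7, grey, 34, Alpha, CHI, 16), (8, 7, grey, 34, Alpha, NYC, 10), (8, 7, grey, 34, Alpha, SEA, 40), (8, 7, grey, 34, Alpha, SF, 1)}.
Filtering on cost ≠ 37 leaves {(36, 22, grey, 39, Lyra, SF, 15), (7, 7, grey, 34, Alpha, CHI, 16), (7, 7, grey, 34, Alpha, NYC, 10), (7, 7, grey, 34, Alpha, SEA, 40), (7, 7, grey, 34, Alpha, SF, 1), (8, 7, grey, 34, Alpha, CHI, 16), (8, 7, grey, 34, Alpha, NYC, 10), (8, 7, grey, 34, Alpha, SEA, 40), (8, 7, grey, 34, Alpha, SF, 1)}.
Projecting to pid, pname (4 duplicate(s) eliminated): {(1, Alpha), (10, Alpha), (15, Lyra), (16, Alpha), (40, Alpha)}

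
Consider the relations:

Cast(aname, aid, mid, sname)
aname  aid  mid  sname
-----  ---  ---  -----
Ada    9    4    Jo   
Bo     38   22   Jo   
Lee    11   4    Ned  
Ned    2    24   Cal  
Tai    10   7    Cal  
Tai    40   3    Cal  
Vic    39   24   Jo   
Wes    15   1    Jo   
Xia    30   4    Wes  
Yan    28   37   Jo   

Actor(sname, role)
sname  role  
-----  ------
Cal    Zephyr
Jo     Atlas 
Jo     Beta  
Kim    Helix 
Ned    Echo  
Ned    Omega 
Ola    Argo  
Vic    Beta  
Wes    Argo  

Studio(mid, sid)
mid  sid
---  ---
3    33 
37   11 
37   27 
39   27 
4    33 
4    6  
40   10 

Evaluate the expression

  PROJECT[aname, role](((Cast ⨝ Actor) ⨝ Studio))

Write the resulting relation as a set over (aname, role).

Joining Cast and Actor on sname yields {(Ada, 9, 4, Jo, Atlas), (Ada, 9, 4, Jo, Beta), (Bo, 38, 22, Jo, Atlas), (Bo, 38, 22, Jo, Beta), (Lee, 11, 4, Ned, Echo), (Lee, 11, 4, Ned, Omega), (Ned, 2, 24, Cal, Zephyr), (Tai, 10, 7, Cal, Zephyr), (Tai, 40, 3, Cal, Zephyr), (Vic, 39, 24, Jo, Atlas), (Vic, 39, 24, Jo, Beta), (Wes, 15, 1, Jo, Atlas), (Wes, 15, 1, Jo, Beta), (Xia, 30, 4, Wes, Argo), (Yan, 28, 37, Jo, Atlas), (Yan, 28, 37, Jo, Beta)}.
Joining (Cast ⨝ Actor) and Studio on mid yields {(Ada, 9, 4, Jo, Atlas, 33), (Ada, 9, 4, Jo, Atlas, 6), (Ada, 9, 4, Jo, Beta, 33), (Ada, 9, 4, Jo, Beta, 6), (Lee, 11, 4, Ned, Echo, 33), (Lee, 11, 4, Ned, Echo, 6), (Lee, 11, 4, Ned, Omega, 33), (Lee, 11, 4, Ned, Omega, 6), (Tai, 40, 3, Cal, Zephyr, 33), (Xia, 30, 4, Wes, Argo, 33), (Xia, 30, 4, Wes, Argo, 6), (Yan, 28, 37, Jo, Atlas, 11), (Yan, 28, 37, Jo, Atlas, 27), (Yan, 28, 37, Jo, Beta, 11), (Yan, 28, 37, Jo, Beta, 27)}.
π[aname, role]: project onto (aname, role) (7 duplicate(s) eliminated) → {(Ada, Atlas), (Ada, Beta), (Lee, Echo), (Lee, Omega), (Tai, Zephyr), (Xia, Argo), (Yan, Atlas), (Yan, Beta)}

{(Ada, Atlas), (Ada, Beta), (Lee, Echo), (Lee, Omega), (Tai, Zephyr), (Xia, Argo), (Yan, Atlas), (Yan, Beta)}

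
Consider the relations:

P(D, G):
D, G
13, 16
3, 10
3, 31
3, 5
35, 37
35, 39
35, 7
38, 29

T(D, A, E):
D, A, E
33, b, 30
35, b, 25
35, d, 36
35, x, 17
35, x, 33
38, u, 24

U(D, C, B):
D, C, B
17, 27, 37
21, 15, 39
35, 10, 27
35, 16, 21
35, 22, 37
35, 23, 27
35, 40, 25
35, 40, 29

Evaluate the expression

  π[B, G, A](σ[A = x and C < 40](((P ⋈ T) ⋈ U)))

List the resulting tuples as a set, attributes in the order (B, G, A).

Joining P and T on D yields {(35, 37, b, 25), (35, 37, d, 36), (35, 37, x, 17), (35, 37, x, 33), (35, 39, b, 25), (35, 39, d, 36), (35, 39, x, 17), (35, 39, x, 33), (35, 7, b, 25), (35, 7, d, 36), (35, 7, x, 17), (35, 7, x, 33), (38, 29, u, 24)}.
Joining (P ⋈ T) and U on D yields {(35, 37, b, 25, 10, 27), (35, 37, b, 25, 16, 21), (35, 37, b, 25, 22, 37), (35, 37, b, 25, 23, 27), (35, 37, b, 25, 40, 25), (35, 37, b, 25, 40, 29), (35, 37, d, 36, 10, 27), (35, 37, d, 36, 16, 21), (35, 37, d, 36, 22, 37), (35, 37, d, 36, 23, 27), (35, 37, d, 36, 40, 25), (35, 37, d, 36, 40, 29), (35, 37, x, 17, 10, 27), (35, 37, x, 17, 16, 21), (35, 37, x, 17, 22, 37), (35, 37, x, 17, 23, 27), (35, 37, x, 17, 40, 25), (35, 37, x, 17, 40, 29), (35, 37, x, 33, 10, 27), (35, 37, x, 33, 16, 21), (35, 37, x, 33, 22, 37), (35, 37, x, 33, 23, 27), (35, 37, x, 33, 40, 25), (35, 37, x, 33, 40, 29), (35, 39, b, 25, 10, 27), (35, 39, b, 25, 16, 21), (35, 39, b, 25, 22, 37), (35, 39, b, 25, 23, 27), (35, 39, b, 25, 40, 25), (35, 39, b, 25, 40, 29), (35, 39, d, 36, 10, 27), (35, 39, d, 36, 16, 21), (35, 39, d, 36, 22, 37), (35, 39, d, 36, 23, 27), (35, 39, d, 36, 40, 25), (35, 39, d, 36, 40, 29), (35, 39, x, 17, 10, 27), (35, 39, x, 17, 16, 21), (35, 39, x, 17, 22, 37), (35, 39, x, 17, 23, 27), (35, 39, x, 17, 40, 25), (35, 39, x, 17, 40, 29), (35, 39, x, 33, 10, 27), (35, 39, x, 33, 16, 21), (35, 39, x, 33, 22, 37), (35, 39, x, 33, 23, 27), (35, 39, x, 33, 40, 25), (35, 39, x, 33, 40, 29), (35, 7, b, 25, 10, 27), (35, 7, b, 25, 16, 21), (35, 7, b, 25, 22, 37), (35, 7, b, 25, 23, 27), (35, 7, b, 25, 40, 25), (35, 7, b, 25, 40, 29), (35, 7, d, 36, 10, 27), (35, 7, d, 36, 16, 21), (35, 7, d, 36, 22, 37), (35, 7, d, 36, 23, 27), (35, 7, d, 36, 40, 25), (35, 7, d, 36, 40, 29), (35, 7, x, 17, 10, 27), (35, 7, x, 17, 16, 21), (35, 7, x, 17, 22, 37), (35, 7, x, 17, 23, 27), (35, 7, x, 17, 40, 25), (35, 7, x, 17, 40, 29), (35, 7, x, 33, 10, 27), (35, 7, x, 33, 16, 21), (35, 7, x, 33, 22, 37), (35, 7, x, 33, 23, 27), (35, 7, x, 33, 40, 25), (35, 7, x, 33, 40, 29)}.
Filtering on A = x and C < 40 leaves {(35, 37, x, 17, 10, 27), (35, 37, x, 17, 16, 21), (35, 37, x, 17, 22, 37), (35, 37, x, 17, 23, 27), (35, 37, x, 33, 10, 27), (35, 37, x, 33, 16, 21), (35, 37, x, 33, 22, 37), (35, 37, x, 33, 23, 27), (35, 39, x, 17, 10, 27), (35, 39, x, 17, 16, 21), (35, 39, x, 17, 22, 37), (35, 39, x, 17, 23, 27), (35, 39, x, 33, 10, 27), (35, 39, x, 33, 16, 21), (35, 39, x, 33, 22, 37), (35, 39, x, 33, 23, 27), (35, 7, x, 17, 10, 27), (35, 7, x, 17, 16, 21), (35, 7, x, 17, 22, 37), (35, 7, x, 17, 23, 27), (35, 7, x, 33, 10, 27), (35, 7, x, 33, 16, 21), (35, 7, x, 33, 22, 37), (35, 7, x, 33, 23, 27)}.
Projecting to B, G, A (15 duplicate(s) eliminated): {(21, 37, x), (21, 39, x), (21, 7, x), (27, 37, x), (27, 39, x), (27, 7, x), (37, 37, x), (37, 39, x), (37, 7, x)}

{(21, 37, x), (21, 39, x), (21, 7, x), (27, 37, x), (27, 39, x), (27, 7, x), (37, 37, x), (37, 39, x), (37, 7, x)}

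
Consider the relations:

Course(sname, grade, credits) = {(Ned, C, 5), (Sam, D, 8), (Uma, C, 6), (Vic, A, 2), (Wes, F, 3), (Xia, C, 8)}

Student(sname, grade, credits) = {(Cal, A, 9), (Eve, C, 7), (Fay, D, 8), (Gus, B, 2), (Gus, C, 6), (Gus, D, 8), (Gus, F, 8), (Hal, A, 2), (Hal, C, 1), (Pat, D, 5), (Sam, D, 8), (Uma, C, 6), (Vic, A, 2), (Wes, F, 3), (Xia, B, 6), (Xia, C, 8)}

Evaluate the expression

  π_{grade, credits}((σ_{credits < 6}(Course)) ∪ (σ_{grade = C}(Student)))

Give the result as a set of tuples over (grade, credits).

{(A, 2), (C, 1), (C, 5), (C, 6), (C, 7), (C, 8), (F, 3)}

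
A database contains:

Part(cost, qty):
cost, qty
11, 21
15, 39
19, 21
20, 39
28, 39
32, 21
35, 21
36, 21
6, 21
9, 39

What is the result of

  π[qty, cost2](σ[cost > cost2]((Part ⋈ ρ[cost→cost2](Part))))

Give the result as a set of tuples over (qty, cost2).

{(21, 11), (21, 19), (21, 32), (21, 35), (21, 6), (39, 15), (39, 20), (39, 9)}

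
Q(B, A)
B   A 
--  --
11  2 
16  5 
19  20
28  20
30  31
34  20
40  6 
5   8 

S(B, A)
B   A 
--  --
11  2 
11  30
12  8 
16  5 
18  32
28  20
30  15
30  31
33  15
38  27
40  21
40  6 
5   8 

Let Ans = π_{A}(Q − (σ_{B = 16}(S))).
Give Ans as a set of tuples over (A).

{2, 20, 31, 6, 8}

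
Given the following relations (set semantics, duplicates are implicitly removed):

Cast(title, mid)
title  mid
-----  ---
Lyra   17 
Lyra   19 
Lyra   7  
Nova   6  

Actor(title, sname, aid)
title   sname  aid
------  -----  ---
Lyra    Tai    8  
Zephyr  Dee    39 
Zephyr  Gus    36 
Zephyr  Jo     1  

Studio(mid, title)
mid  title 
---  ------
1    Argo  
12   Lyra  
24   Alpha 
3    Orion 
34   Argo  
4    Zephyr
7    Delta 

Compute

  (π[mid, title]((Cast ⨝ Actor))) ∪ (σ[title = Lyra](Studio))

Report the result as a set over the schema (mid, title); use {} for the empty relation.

Cast ⋈ Actor (natural join on title): {(Lyra, 17, Tai, 8), (Lyra, 19, Tai, 8), (Lyra, 7, Tai, 8)}
π[mid, title]: project onto (mid, title) → {(17, Lyra), (19, Lyra), (7, Lyra)}
Apply σ_{title = Lyra}; surviving tuples: {(12, Lyra)}
Union: {(17, Lyra), (19, Lyra), (7, Lyra)} with {(12, Lyra)} → {(12, Lyra), (17, Lyra), (19, Lyra), (7, Lyra)}

{(12, Lyra), (17, Lyra), (19, Lyra), (7, Lyra)}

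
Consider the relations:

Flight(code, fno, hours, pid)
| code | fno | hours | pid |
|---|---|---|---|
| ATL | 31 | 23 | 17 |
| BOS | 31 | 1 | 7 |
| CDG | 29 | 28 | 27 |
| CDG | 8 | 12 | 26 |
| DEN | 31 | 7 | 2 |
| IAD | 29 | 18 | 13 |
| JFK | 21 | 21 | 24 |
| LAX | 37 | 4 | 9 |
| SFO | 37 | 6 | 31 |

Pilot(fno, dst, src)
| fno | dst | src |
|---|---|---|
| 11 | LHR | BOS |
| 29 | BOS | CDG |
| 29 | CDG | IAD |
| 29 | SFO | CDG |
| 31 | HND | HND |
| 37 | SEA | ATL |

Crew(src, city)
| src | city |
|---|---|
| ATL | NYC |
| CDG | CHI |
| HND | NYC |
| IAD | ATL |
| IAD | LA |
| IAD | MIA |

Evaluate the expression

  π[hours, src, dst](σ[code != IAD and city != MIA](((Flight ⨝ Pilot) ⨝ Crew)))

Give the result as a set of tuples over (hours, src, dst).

{(1, HND, HND), (23, HND, HND), (28, CDG, BOS), (28, CDG, SFO), (28, IAD, CDG), (4, ATL, SEA), (6, ATL, SEA), (7, HND, HND)}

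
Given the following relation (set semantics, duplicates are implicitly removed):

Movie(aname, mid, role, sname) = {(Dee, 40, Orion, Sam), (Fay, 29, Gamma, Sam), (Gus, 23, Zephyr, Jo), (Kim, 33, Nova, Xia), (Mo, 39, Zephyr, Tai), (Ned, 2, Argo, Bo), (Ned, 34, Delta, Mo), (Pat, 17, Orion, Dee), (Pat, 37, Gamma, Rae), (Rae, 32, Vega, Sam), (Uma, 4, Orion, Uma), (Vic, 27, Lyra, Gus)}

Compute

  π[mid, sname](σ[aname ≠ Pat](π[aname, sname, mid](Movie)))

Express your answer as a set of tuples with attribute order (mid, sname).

{(2, Bo), (23, Jo), (27, Gus), (29, Sam), (32, Sam), (33, Xia), (34, Mo), (39, Tai), (4, Uma), (40, Sam)}

Keep only column(s) aname, sname, mid: {(Dee, Sam, 40), (Fay, Sam, 29), (Gus, Jo, 23), (Kim, Xia, 33), (Mo, Tai, 39), (Ned, Bo, 2), (Ned, Mo, 34), (Pat, Dee, 17), (Pat, Rae, 37), (Rae, Sam, 32), (Uma, Uma, 4), (Vic, Gus, 27)}
Filtering on aname ≠ Pat leaves {(Dee, Sam, 40), (Fay, Sam, 29), (Gus, Jo, 23), (Kim, Xia, 33), (Mo, Tai, 39), (Ned, Bo, 2), (Ned, Mo, 34), (Rae, Sam, 32), (Uma, Uma, 4), (Vic, Gus, 27)}.
Keep only column(s) mid, sname: {(2, Bo), (23, Jo), (27, Gus), (29, Sam), (32, Sam), (33, Xia), (34, Mo), (39, Tai), (4, Uma), (40, Sam)}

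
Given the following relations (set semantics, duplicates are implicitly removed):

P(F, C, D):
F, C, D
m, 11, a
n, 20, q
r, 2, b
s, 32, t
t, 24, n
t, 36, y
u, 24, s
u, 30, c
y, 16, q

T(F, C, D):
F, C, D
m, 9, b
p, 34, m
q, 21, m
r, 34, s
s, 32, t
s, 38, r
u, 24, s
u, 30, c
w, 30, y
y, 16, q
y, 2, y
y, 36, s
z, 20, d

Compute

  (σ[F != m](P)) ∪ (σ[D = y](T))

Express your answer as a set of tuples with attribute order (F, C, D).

Selection F != m: {(n, 20, q), (r, 2, b), (s, 32, t), (t, 24, n), (t, 36, y), (u, 24, s), (u, 30, c), (y, 16, q)}
Selection D = y: {(w, 30, y), (y, 2, y)}
Set union of the two operands is {(n, 20, q), (r, 2, b), (s, 32, t), (t, 24, n), (t, 36, y), (u, 24, s), (u, 30, c), (w, 30, y), (y, 16, q), (y, 2, y)}.

{(n, 20, q), (r, 2, b), (s, 32, t), (t, 24, n), (t, 36, y), (u, 24, s), (u, 30, c), (w, 30, y), (y, 16, q), (y, 2, y)}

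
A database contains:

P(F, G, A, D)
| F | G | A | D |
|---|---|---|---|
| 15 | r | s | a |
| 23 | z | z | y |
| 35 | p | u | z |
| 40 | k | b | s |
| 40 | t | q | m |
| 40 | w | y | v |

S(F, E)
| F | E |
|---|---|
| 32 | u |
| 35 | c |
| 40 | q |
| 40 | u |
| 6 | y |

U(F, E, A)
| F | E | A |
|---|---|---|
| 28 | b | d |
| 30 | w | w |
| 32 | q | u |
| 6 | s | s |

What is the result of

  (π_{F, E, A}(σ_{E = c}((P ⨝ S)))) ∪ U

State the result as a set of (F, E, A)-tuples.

{(28, b, d), (30, w, w), (32, q, u), (35, c, u), (6, s, s)}

Natural join on F: {(35, p, u, z, c), (40, k, b, s, q), (40, k, b, s, u), (40, t, q, m, q), (40, t, q, m, u), (40, w, y, v, q), (40, w, y, v, u)}
Filtering on E = c leaves {(35, p, u, z, c)}.
Projecting to F, E, A: {(35, c, u)}
Union: {(35, c, u)} with {(28, b, d), (30, w, w), (32, q, u), (6, s, s)} → {(28, b, d), (30, w, w), (32, q, u), (35, c, u), (6, s, s)}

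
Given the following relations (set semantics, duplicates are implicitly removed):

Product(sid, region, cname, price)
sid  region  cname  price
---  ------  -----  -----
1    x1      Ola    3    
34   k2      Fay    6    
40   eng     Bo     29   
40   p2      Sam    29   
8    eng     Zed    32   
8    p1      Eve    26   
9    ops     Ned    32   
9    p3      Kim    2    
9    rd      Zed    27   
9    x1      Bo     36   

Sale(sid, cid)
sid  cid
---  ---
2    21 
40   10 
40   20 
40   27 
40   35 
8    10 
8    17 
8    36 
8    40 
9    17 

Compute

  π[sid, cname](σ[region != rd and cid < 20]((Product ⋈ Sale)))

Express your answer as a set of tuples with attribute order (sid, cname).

{(40, Bo), (40, Sam), (8, Eve), (8, Zed), (9, Bo), (9, Kim), (9, Ned)}

Joining Product and Sale on sid yields {(40, eng, Bo, 29, 10), (40, eng, Bo, 29, 20), (40, eng, Bo, 29, 27), (40, eng, Bo, 29, 35), (40, p2, Sam, 29, 10), (40, p2, Sam, 29, 20), (40, p2, Sam, 29, 27), (40, p2, Sam, 29, 35), (8, eng, Zed, 32, 10), (8, eng, Zed, 32, 17), (8, eng, Zed, 32, 36), (8, eng, Zed, 32, 40), (8, p1, Eve, 26, 10), (8, p1, Eve, 26, 17), (8, p1, Eve, 26, 36), (8, p1, Eve, 26, 40), (9, ops, Ned, 32, 17), (9, p3, Kim, 2, 17), (9, rd, Zed, 27, 17), (9, x1, Bo, 36, 17)}.
Apply σ_{region != rd and cid < 20}; surviving tuples: {(40, eng, Bo, 29, 10), (40, p2, Sam, 29, 10), (8, eng, Zed, 32, 10), (8, eng, Zed, 32, 17), (8, p1, Eve, 26, 10), (8, p1, Eve, 26, 17), (9, ops, Ned, 32, 17), (9, p3, Kim, 2, 17), (9, x1, Bo, 36, 17)}
π[sid, cname]: project onto (sid, cname) (2 duplicate(s) eliminated) → {(40, Bo), (40, Sam), (8, Eve), (8, Zed), (9, Bo), (9, Kim), (9, Ned)}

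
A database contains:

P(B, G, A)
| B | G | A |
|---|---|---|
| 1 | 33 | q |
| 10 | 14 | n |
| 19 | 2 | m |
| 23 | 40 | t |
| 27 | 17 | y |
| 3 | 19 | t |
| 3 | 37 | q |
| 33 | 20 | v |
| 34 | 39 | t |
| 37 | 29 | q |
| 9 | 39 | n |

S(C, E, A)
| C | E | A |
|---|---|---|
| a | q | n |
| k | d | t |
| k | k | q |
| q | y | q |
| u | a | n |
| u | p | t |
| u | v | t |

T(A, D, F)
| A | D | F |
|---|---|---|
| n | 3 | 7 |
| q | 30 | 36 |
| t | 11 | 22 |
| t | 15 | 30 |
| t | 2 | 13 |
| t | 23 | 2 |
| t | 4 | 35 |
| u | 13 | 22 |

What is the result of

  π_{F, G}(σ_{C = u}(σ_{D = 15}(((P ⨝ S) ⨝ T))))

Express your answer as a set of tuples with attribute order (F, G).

P ⋈ S (natural join on A): {(1, 33, q, k, k), (1, 33, q, q, y), (10, 14, n, a, q), (10, 14, n, u, a), (23, 40, t, k, d), (23, 40, t, u, p), (23, 40, t, u, v), (3, 19, t, k, d), (3, 19, t, u, p), (3, 19, t, u, v), (3, 37, q, k, k), (3, 37, q, q, y), (34, 39, t, k, d), (34, 39, t, u, p), (34, 39, t, u, v), (37, 29, q, k, k), (37, 29, q, q, y), (9, 39, n, a, q), (9, 39, n, u, a)}
(P ⨝ S) ⋈ T (natural join on A): {(1, 33, q, k, k, 30, 36), (1, 33, q, q, y, 30, 36), (10, 14, n, a, q, 3, 7), (10, 14, n, u, a, 3, 7), (23, 40, t, k, d, 11, 22), (23, 40, t, k, d, 15, 30), (23, 40, t, k, d, 2, 13), (23, 40, t, k, d, 23, 2), (23, 40, t, k, d, 4, 35), (23, 40, t, u, p, 11, 22), (23, 40, t, u, p, 15, 30), (23, 40, t, u, p, 2, 13), (23, 40, t, u, p, 23, 2), (23, 40, t, u, p, 4, 35), (23, 40, t, u, v, 11, 22), (23, 40, t, u, v, 15, 30), (23, 40, t, u, v, 2, 13), (23, 40, t, u, v, 23, 2), (23, 40, t, u, v, 4, 35), (3, 19, t, k, d, 11, 22), (3, 19, t, k, d, 15, 30), (3, 19, t, k, d, 2, 13), (3, 19, t, k, d, 23, 2), (3, 19, t, k, d, 4, 35), (3, 19, t, u, p, 11, 22), (3, 19, t, u, p, 15, 30), (3, 19, t, u, p, 2, 13), (3, 19, t, u, p, 23, 2), (3, 19, t, u, p, 4, 35), (3, 19, t, u, v, 11, 22), (3, 19, t, u, v, 15, 30), (3, 19, t, u, v, 2, 13), (3, 19, t, u, v, 23, 2), (3, 19, t, u, v, 4, 35), (3, 37, q, k, k, 30, 36), (3, 37, q, q, y, 30, 36), (34, 39, t, k, d, 11, 22), (34, 39, t, k, d, 15, 30), (34, 39, t, k, d, 2, 13), (34, 39, t, k, d, 23, 2), (34, 39, t, k, d, 4, 35), (34, 39, t, u, p, 11, 22), (34, 39, t, u, p, 15, 30), (34, 39, t, u, p, 2, 13), (34, 39, t, u, p, 23, 2), (34, 39, t, u, p, 4, 35), (34, 39, t, u, v, 11, 22), (34, 39, t, u, v, 15, 30), (34, 39, t, u, v, 2, 13), (34, 39, t, u, v, 23, 2), (34, 39, t, u, v, 4, 35), (37, 29, q, k, k, 30, 36), (37, 29, q, q, y, 30, 36), (9, 39, n, a, q, 3, 7), (9, 39, n, u, a, 3, 7)}
Filtering on D = 15 leaves {(23, 40, t, k, d, 15, 30), (23, 40, t, u, p, 15, 30), (23, 40, t, u, v, 15, 30), (3, 19, t, k, d, 15, 30), (3, 19, t, u, p, 15, 30), (3, 19, t, u, v, 15, 30), (34, 39, t, k, d, 15, 30), (34, 39, t, u, p, 15, 30), (34, 39, t, u, v, 15, 30)}.
Filtering on C = u leaves {(23, 40, t, u, p, 15, 30), (23, 40, t, u, v, 15, 30), (3, 19, t, u, p, 15, 30), (3, 19, t, u, v, 15, 30), (34, 39, t, u, p, 15, 30), (34, 39, t, u, v, 15, 30)}.
Projecting to F, G (3 duplicate(s) eliminated): {(30, 19), (30, 39), (30, 40)}

{(30, 19), (30, 39), (30, 40)}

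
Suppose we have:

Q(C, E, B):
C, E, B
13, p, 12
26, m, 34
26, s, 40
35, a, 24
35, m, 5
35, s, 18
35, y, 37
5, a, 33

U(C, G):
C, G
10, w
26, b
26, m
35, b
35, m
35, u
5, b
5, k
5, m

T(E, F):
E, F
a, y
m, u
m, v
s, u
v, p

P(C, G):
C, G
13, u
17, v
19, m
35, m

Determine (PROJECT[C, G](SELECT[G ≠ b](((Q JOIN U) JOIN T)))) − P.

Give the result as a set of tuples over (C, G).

{(26, m), (35, u), (5, k), (5, m)}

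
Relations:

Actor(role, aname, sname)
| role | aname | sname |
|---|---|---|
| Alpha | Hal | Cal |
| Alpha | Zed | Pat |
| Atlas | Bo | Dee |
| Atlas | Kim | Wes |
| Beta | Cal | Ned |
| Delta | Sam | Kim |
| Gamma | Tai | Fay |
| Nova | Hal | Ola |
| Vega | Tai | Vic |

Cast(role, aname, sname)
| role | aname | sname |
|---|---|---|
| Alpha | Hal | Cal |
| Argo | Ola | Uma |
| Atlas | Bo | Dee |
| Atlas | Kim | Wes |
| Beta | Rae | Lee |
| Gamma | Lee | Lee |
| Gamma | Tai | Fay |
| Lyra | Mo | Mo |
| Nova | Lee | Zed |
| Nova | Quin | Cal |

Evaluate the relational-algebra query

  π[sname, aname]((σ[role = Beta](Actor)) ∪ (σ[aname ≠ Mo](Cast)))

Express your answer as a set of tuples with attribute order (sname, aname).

{(Cal, Hal), (Cal, Quin), (Dee, Bo), (Fay, Tai), (Lee, Lee), (Lee, Rae), (Ned, Cal), (Uma, Ola), (Wes, Kim), (Zed, Lee)}

σ[role = Beta]: keep tuples satisfying role = Beta → {(Beta, Cal, Ned)}
σ[aname ≠ Mo]: keep tuples satisfying aname ≠ Mo → {(Alpha, Hal, Cal), (Argo, Ola, Uma), (Atlas, Bo, Dee), (Atlas, Kim, Wes), (Beta, Rae, Lee), (Gamma, Lee, Lee), (Gamma, Tai, Fay), (Nova, Lee, Zed), (Nova, Quin, Cal)}
Set union of the two operands is {(Alpha, Hal, Cal), (Argo, Ola, Uma), (Atlas, Bo, Dee), (Atlas, Kim, Wes), (Beta, Cal, Ned), (Beta, Rae, Lee), (Gamma, Lee, Lee), (Gamma, Tai, Fay), (Nova, Lee, Zed), (Nova, Quin, Cal)}.
π[sname, aname]: project onto (sname, aname) → {(Cal, Hal), (Cal, Quin), (Dee, Bo), (Fay, Tai), (Lee, Lee), (Lee, Rae), (Ned, Cal), (Uma, Ola), (Wes, Kim), (Zed, Lee)}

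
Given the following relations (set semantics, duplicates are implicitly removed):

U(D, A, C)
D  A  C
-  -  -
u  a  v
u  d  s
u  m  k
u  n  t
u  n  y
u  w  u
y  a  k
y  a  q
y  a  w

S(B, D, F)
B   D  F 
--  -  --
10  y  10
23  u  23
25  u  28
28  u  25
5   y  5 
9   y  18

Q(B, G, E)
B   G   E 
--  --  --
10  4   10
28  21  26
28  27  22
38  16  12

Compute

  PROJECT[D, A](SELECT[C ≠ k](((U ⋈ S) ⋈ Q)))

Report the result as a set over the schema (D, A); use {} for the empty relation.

U ⋈ S (natural join on D): {(u, a, v, 23, 23), (u, a, v, 25, 28), (u, a, v, 28, 25), (u, d, s, 23, 23), (u, d, s, 25, 28), (u, d, s, 28, 25), (u, m, k, 23, 23), (u, m, k, 25, 28), (u, m, k, 28, 25), (u, n, t, 23, 23), (u, n, t, 25, 28), (u, n, t, 28, 25), (u, n, y, 23, 23), (u, n, y, 25, 28), (u, n, y, 28, 25), (u, w, u, 23, 23), (u, w, u, 25, 28), (u, w, u, 28, 25), (y, a, k, 10, 10), (y, a, k, 5, 5), (y, a, k, 9, 18), (y, a, q, 10, 10), (y, a, q, 5, 5), (y, a, q, 9, 18), (y, a, w, 10, 10), (y, a, w, 5, 5), (y, a, w, 9, 18)}
(U ⋈ S) ⋈ Q (natural join on B): {(u, a, v, 28, 25, 21, 26), (u, a, v, 28, 25, 27, 22), (u, d, s, 28, 25, 21, 26), (u, d, s, 28, 25, 27, 22), (u, m, k, 28, 25, 21, 26), (u, m, k, 28, 25, 27, 22), (u, n, t, 28, 25, 21, 26), (u, n, t, 28, 25, 27, 22), (u, n, y, 28, 25, 21, 26), (u, n, y, 28, 25, 27, 22), (u, w, u, 28, 25, 21, 26), (u, w, u, 28, 25, 27, 22), (y, a, k, 10, 10, 4, 10), (y, a, q, 10, 10, 4, 10), (y, a, w, 10, 10, 4, 10)}
Apply σ_{C ≠ k}; surviving tuples: {(u, a, v, 28, 25, 21, 26), (u, a, v, 28, 25, 27, 22), (u, d, s, 28, 25, 21, 26), (u, d, s, 28, 25, 27, 22), (u, n, t, 28, 25, 21, 26), (u, n, t, 28, 25, 27, 22), (u, n, y, 28, 25, 21, 26), (u, n, y, 28, 25, 27, 22), (u, w, u, 28, 25, 21, 26), (u, w, u, 28, 25, 27, 22), (y, a, q, 10, 10, 4, 10), (y, a, w, 10, 10, 4, 10)}
π[D, A]: project onto (D, A) (7 duplicate(s) eliminated) → {(u, a), (u, d), (u, n), (u, w), (y, a)}

{(u, a), (u, d), (u, n), (u, w), (y, a)}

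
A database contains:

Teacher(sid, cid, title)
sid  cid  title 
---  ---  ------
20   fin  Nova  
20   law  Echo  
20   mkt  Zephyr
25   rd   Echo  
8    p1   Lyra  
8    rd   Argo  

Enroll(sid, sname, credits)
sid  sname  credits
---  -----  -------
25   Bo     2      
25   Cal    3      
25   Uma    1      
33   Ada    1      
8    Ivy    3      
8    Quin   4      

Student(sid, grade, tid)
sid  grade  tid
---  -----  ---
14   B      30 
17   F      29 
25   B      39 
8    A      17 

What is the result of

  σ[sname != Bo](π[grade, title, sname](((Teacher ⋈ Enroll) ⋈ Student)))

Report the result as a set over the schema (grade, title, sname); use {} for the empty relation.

{(A, Argo, Ivy), (A, Argo, Quin), (A, Lyra, Ivy), (A, Lyra, Quin), (B, Echo, Cal), (B, Echo, Uma)}

Natural join on sid: {(25, rd, Echo, Bo, 2), (25, rd, Echo, Cal, 3), (25, rd, Echo, Uma, 1), (8, p1, Lyra, Ivy, 3), (8, p1, Lyra, Quin, 4), (8, rd, Argo, Ivy, 3), (8, rd, Argo, Quin, 4)}
Natural join on sid: {(25, rd, Echo, Bo, 2, B, 39), (25, rd, Echo, Cal, 3, B, 39), (25, rd, Echo, Uma, 1, B, 39), (8, p1, Lyra, Ivy, 3, A, 17), (8, p1, Lyra, Quin, 4, A, 17), (8, rd, Argo, Ivy, 3, A, 17), (8, rd, Argo, Quin, 4, A, 17)}
π_{grade, title, sname} gives {(A, Argo, Ivy), (A, Argo, Quin), (A, Lyra, Ivy), (A, Lyra, Quin), (B, Echo, Bo), (B, Echo, Cal), (B, Echo, Uma)}.
σ[sname != Bo]: keep tuples satisfying sname != Bo → {(A, Argo, Ivy), (A, Argo, Quin), (A, Lyra, Ivy), (A, Lyra, Quin), (B, Echo, Cal), (B, Echo, Uma)}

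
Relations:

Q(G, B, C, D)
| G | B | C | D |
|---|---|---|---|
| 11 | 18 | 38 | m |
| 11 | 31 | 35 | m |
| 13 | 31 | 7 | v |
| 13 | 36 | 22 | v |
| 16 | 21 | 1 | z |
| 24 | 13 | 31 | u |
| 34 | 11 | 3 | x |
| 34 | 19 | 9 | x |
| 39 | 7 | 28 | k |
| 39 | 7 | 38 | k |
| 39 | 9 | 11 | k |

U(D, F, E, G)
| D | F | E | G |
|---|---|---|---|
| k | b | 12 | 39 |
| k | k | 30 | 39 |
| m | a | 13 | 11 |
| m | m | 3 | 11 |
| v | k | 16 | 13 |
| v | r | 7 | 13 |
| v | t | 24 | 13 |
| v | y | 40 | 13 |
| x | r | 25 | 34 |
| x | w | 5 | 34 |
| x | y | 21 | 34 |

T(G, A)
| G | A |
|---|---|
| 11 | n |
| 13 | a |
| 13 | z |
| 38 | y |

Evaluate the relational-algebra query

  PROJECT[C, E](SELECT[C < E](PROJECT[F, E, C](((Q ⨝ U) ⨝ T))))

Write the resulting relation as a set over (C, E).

Q ⋈ U (natural join on G, D): {(11, 18, 38, m, a, 13), (11, 18, 38, m, m, 3), (11, 31, 35, m, a, 13), (11, 31, 35, m, m, 3), (13, 31, 7, v, k, 16), (13, 31, 7, v, r, 7), (13, 31, 7, v, t, 24), (13, 31, 7, v, y, 40), (13, 36, 22, v, k, 16), (13, 36, 22, v, r, 7), (13, 36, 22, v, t, 24), (13, 36, 22, v, y, 40), (34, 11, 3, x, r, 25), (34, 11, 3, x, w, 5), (34, 11, 3, x, y, 21), (34, 19, 9, x, r, 25), (34, 19, 9, x, w, 5), (34, 19, 9, x, y, 21), (39, 7, 28, k, b, 12), (39, 7, 28, k, k, 30), (39, 7, 38, k, b, 12), (39, 7, 38, k, k, 30), (39, 9, 11, k, b, 12), (39, 9, 11, k, k, 30)}
(Q ⨝ U) ⋈ T (natural join on G): {(11, 18, 38, m, a, 13, n), (11, 18, 38, m, m, 3, n), (11, 31, 35, m, a, 13, n), (11, 31, 35, m, m, 3, n), (13, 31, 7, v, k, 16, a), (13, 31, 7, v, k, 16, z), (13, 31, 7, v, r, 7, a), (13, 31, 7, v, r, 7, z), (13, 31, 7, v, t, 24, a), (13, 31, 7, v, t, 24, z), (13, 31, 7, v, y, 40, a), (13, 31, 7, v, y, 40, z), (13, 36, 22, v, k, 16, a), (13, 36, 22, v, k, 16, z), (13, 36, 22, v, r, 7, a), (13, 36, 22, v, r, 7, z), (13, 36, 22, v, t, 24, a), (13, 36, 22, v, t, 24, z), (13, 36, 22, v, y, 40, a), (13, 36, 22, v, y, 40, z)}
Projecting to F, E, C (8 duplicate(s) eliminated): {(a, 13, 35), (a, 13, 38), (k, 16, 22), (k, 16, 7), (m, 3, 35), (m, 3, 38), (r, 7, 22), (r, 7, 7), (t, 24, 22), (t, 24, 7), (y, 40, 22), (y, 40, 7)}
Apply σ_{C < E}; surviving tuples: {(k, 16, 7), (t, 24, 22), (t, 24, 7), (y, 40, 22), (y, 40, 7)}
Projecting to C, E: {(22, 24), (22, 40), (7, 16), (7, 24), (7, 40)}

{(22, 24), (22, 40), (7, 16), (7, 24), (7, 40)}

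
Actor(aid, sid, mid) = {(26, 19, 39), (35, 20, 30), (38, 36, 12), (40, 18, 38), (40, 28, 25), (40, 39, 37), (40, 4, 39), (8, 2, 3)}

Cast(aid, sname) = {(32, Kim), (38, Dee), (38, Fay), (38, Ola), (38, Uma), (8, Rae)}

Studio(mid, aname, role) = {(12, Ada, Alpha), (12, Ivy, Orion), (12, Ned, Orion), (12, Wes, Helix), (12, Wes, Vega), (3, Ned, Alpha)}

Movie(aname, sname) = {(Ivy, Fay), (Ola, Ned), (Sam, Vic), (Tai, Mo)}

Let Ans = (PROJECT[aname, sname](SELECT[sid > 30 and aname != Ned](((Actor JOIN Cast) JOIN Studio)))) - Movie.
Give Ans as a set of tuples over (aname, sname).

{(Ada, Dee), (Ada, Fay), (Ada, Ola), (Ada, Uma), (Ivy, Dee), (Ivy, Ola), (Ivy, Uma), (Wes, Dee), (Wes, Fay), (Wes, Ola), (Wes, Uma)}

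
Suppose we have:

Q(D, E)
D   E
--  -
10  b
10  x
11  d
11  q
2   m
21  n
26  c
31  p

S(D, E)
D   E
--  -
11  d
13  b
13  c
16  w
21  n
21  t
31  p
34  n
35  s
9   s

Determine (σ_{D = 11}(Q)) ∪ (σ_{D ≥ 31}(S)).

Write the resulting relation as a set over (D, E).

Filtering on D = 11 leaves {(11, d), (11, q)}.
Filtering on D ≥ 31 leaves {(31, p), (34, n), (35, s)}.
Set union of the two operands is {(11, d), (11, q), (31, p), (34, n), (35, s)}.

{(11, d), (11, q), (31, p), (34, n), (35, s)}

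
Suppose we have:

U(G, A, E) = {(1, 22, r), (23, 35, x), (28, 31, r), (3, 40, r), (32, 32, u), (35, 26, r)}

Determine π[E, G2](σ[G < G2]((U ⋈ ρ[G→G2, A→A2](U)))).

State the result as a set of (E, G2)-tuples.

ρ[G→G2, A→A2]: schema becomes (G2, A2, E); tuples unchanged.
Joining U and ρ[G→G2, A→A2](U) on E yields {(1, 22, r, 1, 22), (1, 22, r, 28, 31), (1, 22, r, 3, 40), (1, 22, r, 35, 26), (23, 35, x, 23, 35), (28, 31, r, 1, 22), (28, 31, r, 28, 31), (28, 31, r, 3, 40), (28, 31, r, 35, 26), (3, 40, r, 1, 22), (3, 40, r, 28, 31), (3, 40, r, 3, 40), (3, 40, r, 35, 26), (32, 32, u, 32, 32), (35, 26, r, 1, 22), (35, 26, r, 28, 31), (35, 26, r, 3, 40), (35, 26, r, 35, 26)}.
σ[G < G2]: keep tuples satisfying G < G2 → {(1, 22, r, 28, 31), (1, 22, r, 3, 40), (1, 22, r, 35, 26), (28, 31, r, 35, 26), (3, 40, r, 28, 31), (3, 40, r, 35, 26)}
π[E, G2]: project onto (E, G2) (3 duplicate(s) eliminated) → {(r, 28), (r, 3), (r, 35)}

{(r, 28), (r, 3), (r, 35)}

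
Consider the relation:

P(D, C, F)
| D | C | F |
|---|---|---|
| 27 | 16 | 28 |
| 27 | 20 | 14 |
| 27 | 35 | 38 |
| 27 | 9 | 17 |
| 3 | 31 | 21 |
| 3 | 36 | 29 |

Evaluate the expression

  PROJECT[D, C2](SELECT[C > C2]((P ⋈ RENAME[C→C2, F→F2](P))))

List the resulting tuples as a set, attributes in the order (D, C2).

{(27, 16), (27, 20), (27, 9), (3, 31)}

ρ[C→C2, F→F2]: schema becomes (D, C2, F2); tuples unchanged.
P ⋈ RENAME[C→C2, F→F2](P) (natural join on D): {(27, 16, 28, 16, 28), (27, 16, 28, 20, 14), (27, 16, 28, 35, 38), (27, 16, 28, 9, 17), (27, 20, 14, 16, 28), (27, 20, 14, 20, 14), (27, 20, 14, 35, 38), (27, 20, 14, 9, 17), (27, 35, 38, 16, 28), (27, 35, 38, 20, 14), (27, 35, 38, 35, 38), (27, 35, 38, 9, 17), (27, 9, 17, 16, 28), (27, 9, 17, 20, 14), (27, 9, 17, 35, 38), (27, 9, 17, 9, 17), (3, 31, 21, 31, 21), (3, 31, 21, 36, 29), (3, 36, 29, 31, 21), (3, 36, 29, 36, 29)}
Filtering on C > C2 leaves {(27, 16, 28, 9, 17), (27, 20, 14, 16, 28), (27, 20, 14, 9, 17), (27, 35, 38, 16, 28), (27, 35, 38, 20, 14), (27, 35, 38, 9, 17), (3, 36, 29, 31, 21)}.
Projecting to D, C2 (3 duplicate(s) eliminated): {(27, 16), (27, 20), (27, 9), (3, 31)}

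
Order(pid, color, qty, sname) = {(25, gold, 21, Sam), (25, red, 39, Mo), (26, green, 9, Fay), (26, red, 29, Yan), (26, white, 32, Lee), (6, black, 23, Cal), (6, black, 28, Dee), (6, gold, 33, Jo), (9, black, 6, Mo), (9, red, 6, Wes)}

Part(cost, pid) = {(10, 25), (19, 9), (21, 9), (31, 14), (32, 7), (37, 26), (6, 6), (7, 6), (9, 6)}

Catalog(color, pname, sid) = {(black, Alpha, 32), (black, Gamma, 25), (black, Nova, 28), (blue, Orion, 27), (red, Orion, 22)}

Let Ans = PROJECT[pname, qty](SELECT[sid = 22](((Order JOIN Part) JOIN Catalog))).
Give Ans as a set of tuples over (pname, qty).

{(Orion, 29), (Orion, 39), (Orion, 6)}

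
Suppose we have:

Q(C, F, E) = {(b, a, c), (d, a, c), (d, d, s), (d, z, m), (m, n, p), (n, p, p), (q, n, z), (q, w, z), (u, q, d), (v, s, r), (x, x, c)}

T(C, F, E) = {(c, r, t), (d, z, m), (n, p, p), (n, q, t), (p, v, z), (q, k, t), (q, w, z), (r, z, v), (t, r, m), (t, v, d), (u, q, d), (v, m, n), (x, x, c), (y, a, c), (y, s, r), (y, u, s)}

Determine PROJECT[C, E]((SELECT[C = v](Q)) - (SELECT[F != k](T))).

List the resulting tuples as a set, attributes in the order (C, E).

{(v, r)}

Apply σ_{C = v}; surviving tuples: {(v, s, r)}
Apply σ_{F != k}; surviving tuples: {(c, r, t), (d, z, m), (n, p, p), (n, q, t), (p, v, z), (q, w, z), (r, z, v), (t, r, m), (t, v, d), (u, q, d), (v, m, n), (x, x, c), (y, a, c), (y, s, r), (y, u, s)}
Set difference of the two operands is {(v, s, r)}.
π_{C, E} gives {(v, r)}.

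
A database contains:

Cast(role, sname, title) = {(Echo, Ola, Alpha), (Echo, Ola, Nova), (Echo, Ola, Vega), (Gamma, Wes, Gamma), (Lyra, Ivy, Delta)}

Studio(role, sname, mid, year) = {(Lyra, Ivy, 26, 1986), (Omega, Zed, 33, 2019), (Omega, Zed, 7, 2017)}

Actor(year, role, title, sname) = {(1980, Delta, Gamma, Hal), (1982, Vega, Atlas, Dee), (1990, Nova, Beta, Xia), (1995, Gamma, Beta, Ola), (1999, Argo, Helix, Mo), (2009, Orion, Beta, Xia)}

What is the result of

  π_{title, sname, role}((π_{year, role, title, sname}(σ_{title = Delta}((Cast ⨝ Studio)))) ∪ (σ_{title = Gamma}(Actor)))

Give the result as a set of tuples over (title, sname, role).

Joining Cast and Studio on role, sname yields {(Lyra, Ivy, Delta, 26, 1986)}.
Filtering on title = Delta leaves {(Lyra, Ivy, Delta, 26, 1986)}.
Keep only column(s) year, role, title, sname: {(1986, Lyra, Delta, Ivy)}
Filtering on title = Gamma leaves {(1980, Delta, Gamma, Hal)}.
Taking the union: {(1980, Delta, Gamma, Hal), (1986, Lyra, Delta, Ivy)}
Keep only column(s) title, sname, role: {(Delta, Ivy, Lyra), (Gamma, Hal, Delta)}

{(Delta, Ivy, Lyra), (Gamma, Hal, Delta)}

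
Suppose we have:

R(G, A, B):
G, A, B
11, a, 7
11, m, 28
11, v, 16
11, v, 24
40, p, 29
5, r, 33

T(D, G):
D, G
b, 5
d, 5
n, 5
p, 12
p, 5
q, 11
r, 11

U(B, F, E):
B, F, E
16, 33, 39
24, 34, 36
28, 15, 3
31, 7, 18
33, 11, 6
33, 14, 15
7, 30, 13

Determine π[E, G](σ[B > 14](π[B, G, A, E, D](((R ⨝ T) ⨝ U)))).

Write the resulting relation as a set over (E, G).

Natural join on G: {(11, a, 7, q), (11, a, 7, r), (11, m, 28, q), (11, m, 28, r), (11, v, 16, q), (11, v, 16, r), (11, v, 24, q), (11, v, 24, r), (5, r, 33, b), (5, r, 33, d), (5, r, 33, n), (5, r, 33, p)}
Natural join on B: {(11, a, 7, q, 30, 13), (11, a, 7, r, 30, 13), (11, m, 28, q, 15, 3), (11, m, 28, r, 15, 3), (11, v, 16, q, 33, 39), (11, v, 16, r, 33, 39), (11, v, 24, q, 34, 36), (11, v, 24, r, 34, 36), (5, r, 33, b, 11, 6), (5, r, 33, b, 14, 15), (5, r, 33, d, 11, 6), (5, r, 33, d, 14, 15), (5, r, 33, n, 11, 6), (5, r, 33, n, 14, 15), (5, r, 33, p, 11, 6), (5, r, 33, p, 14, 15)}
Projecting to B, G, A, E, D: {(16, 11, v, 39, q), (16, 11, v, 39, r), (24, 11, v, 36, q), (24, 11, v, 36, r), (28, 11, m, 3, q), (28, 11, m, 3, r), (33, 5, r, 15, b), (33, 5, r, 15, d), (33, 5, r, 15, n), (33, 5, r, 15, p), (33, 5, r, 6, b), (33, 5, r, 6, d), (33, 5, r, 6, n), (33, 5, r, 6, p), (7, 11, a, 13, q), (7, 11, a, 13, r)}
Filtering on B > 14 leaves {(16, 11, v, 39, q), (16, 11, v, 39, r), (24, 11, v, 36, q), (24, 11, v, 36, r), (28, 11, m, 3, q), (28, 11, m, 3, r), (33, 5, r, 15, b), (33, 5, r, 15, d), (33, 5, r, 15, n), (33, 5, r, 15, p), (33, 5, r, 6, b), (33, 5, r, 6, d), (33, 5, r, 6, n), (33, 5, r, 6, p)}.
Projecting to E, G (9 duplicate(s) eliminated): {(15, 5), (3, 11), (36, 11), (39, 11), (6, 5)}

{(15, 5), (3, 11), (36, 11), (39, 11), (6, 5)}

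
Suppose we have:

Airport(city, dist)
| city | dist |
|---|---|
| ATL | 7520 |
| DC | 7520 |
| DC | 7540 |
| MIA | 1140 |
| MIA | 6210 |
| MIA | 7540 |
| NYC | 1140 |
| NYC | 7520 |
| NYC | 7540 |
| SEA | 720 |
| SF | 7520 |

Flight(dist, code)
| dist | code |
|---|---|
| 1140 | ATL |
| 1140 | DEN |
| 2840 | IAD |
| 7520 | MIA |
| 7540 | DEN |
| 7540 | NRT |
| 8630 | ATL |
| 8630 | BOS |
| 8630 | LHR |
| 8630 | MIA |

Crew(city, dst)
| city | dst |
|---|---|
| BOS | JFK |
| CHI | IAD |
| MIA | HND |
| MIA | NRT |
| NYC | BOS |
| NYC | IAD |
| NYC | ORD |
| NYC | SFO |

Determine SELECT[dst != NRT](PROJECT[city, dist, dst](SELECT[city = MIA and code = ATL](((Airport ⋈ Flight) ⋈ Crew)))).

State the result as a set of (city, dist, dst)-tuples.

Natural join on dist: {(ATL, 7520, MIA), (DC, 7520, MIA), (DC, 7540, DEN), (DC, 7540, NRT), (MIA, 1140, ATL), (MIA, 1140, DEN), (MIA, 7540, DEN), (MIA, 7540, NRT), (NYC, 1140, ATL), (NYC, 1140, DEN), (NYC, 7520, MIA), (NYC, 7540, DEN), (NYC, 7540, NRT), (SF, 7520, MIA)}
Natural join on city: {(MIA, 1140, ATL, HND), (MIA, 1140, ATL, NRT), (MIA, 1140, DEN, HND), (MIA, 1140, DEN, NRT), (MIA, 7540, DEN, HND), (MIA, 7540, DEN, NRT), (MIA, 7540, NRT, HND), (MIA, 7540, NRT, NRT), (NYC, 1140, ATL, BOS), (NYC, 1140, ATL, IAD), (NYC, 1140, ATL, ORD), (NYC, 1140, ATL, SFO), (NYC, 1140, DEN, BOS), (NYC, 1140, DEN, IAD), (NYC, 1140, DEN, ORD), (NYC, 1140, DEN, SFO), (NYC, 7520, MIA, BOS), (NYC, 7520, MIA, IAD), (NYC, 7520, MIA, ORD), (NYC, 7520, MIA, SFO), (NYC, 7540, DEN, BOS), (NYC, 7540, DEN, IAD), (NYC, 7540, DEN, ORD), (NYC, 7540, DEN, SFO), (NYC, 7540, NRT, BOS), (NYC, 7540, NRT, IAD), (NYC, 7540, NRT, ORD), (NYC, 7540, NRT, SFO)}
Apply σ_{city = MIA and code = ATL}; surviving tuples: {(MIA, 1140, ATL, HND), (MIA, 1140, ATL, NRT)}
π_{city, dist, dst} gives {(MIA, 1140, HND), (MIA, 1140, NRT)}.
Apply σ_{dst != NRT}; surviving tuples: {(MIA, 1140, HND)}

{(MIA, 1140, HND)}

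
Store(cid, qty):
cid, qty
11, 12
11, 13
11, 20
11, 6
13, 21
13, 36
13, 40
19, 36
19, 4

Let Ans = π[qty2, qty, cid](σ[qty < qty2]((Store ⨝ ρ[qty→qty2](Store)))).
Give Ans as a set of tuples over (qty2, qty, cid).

ρ[qty→qty2]: schema becomes (cid, qty2); tuples unchanged.
Joining Store and ρ[qty→qty2](Store) on cid yields {(11, 12, 12), (11, 12, 13), (11, 12, 20), (11, 12, 6), (11, 13, 12), (11, 13, 13), (11, 13, 20), (11, 13, 6), (11, 20, 12), (11, 20, 13), (11, 20, 20), (11, 20, 6), (11, 6, 12), (11, 6, 13), (11, 6, 20), (11, 6, 6), (13, 21, 21), (13, 21, 36), (13, 21, 40), (13, 36, 21), (13, 36, 36), (13, 36, 40), (13, 40, 21), (13, 40, 36), (13, 40, 40), (19, 36, 36), (19, 36, 4), (19, 4, 36), (19, 4, 4)}.
Filtering on qty < qty2 leaves {(11, 12, 13), (11, 12, 20), (11, 13, 20), (11, 6, 12), (11, 6, 13), (11, 6, 20), (13, 21, 36), (13, 21, 40), (13, 36, 40), (19, 4, 36)}.
π[qty2, qty, cid]: project onto (qty2, qty, cid) → {(12, 6, 11), (13, 12, 11), (13, 6, 11), (20, 12, 11), (20, 13, 11), (20, 6, 11), (36, 21, 13), (36, 4, 19), (40, 21, 13), (40, 36, 13)}

{(12, 6, 11), (13, 12, 11), (13, 6, 11), (20, 12, 11), (20, 13, 11), (20, 6, 11), (36, 21, 13), (36, 4, 19), (40, 21, 13), (40, 36, 13)}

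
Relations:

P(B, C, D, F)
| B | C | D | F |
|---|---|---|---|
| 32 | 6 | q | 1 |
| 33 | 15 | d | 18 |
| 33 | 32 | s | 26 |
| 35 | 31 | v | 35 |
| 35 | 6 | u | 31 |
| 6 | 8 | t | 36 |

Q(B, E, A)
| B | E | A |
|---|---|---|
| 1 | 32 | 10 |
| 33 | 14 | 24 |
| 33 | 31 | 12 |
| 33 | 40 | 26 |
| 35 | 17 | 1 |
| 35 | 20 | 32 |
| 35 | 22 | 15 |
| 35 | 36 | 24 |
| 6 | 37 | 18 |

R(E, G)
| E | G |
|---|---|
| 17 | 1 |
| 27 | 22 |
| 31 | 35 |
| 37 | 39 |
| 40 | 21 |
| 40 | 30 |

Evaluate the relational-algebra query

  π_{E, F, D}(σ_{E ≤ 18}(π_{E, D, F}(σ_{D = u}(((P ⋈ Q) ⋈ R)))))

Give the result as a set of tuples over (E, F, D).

{(17, 31, u)}

Joining P and Q on B yields {(33, 15, d, 18, 14, 24), (33, 15, d, 18, 31, 12), (33, 15, d, 18, 40, 26), (33, 32, s, 26, 14, 24), (33, 32, s, 26, 31, 12), (33, 32, s, 26, 40, 26), (35, 31, v, 35, 17, 1), (35, 31, v, 35, 20, 32), (35, 31, v, 35, 22, 15), (35, 31, v, 35, 36, 24), (35, 6, u, 31, 17, 1), (35, 6, u, 31, 20, 32), (35, 6, u, 31, 22, 15), (35, 6, u, 31, 36, 24), (6, 8, t, 36, 37, 18)}.
Joining (P ⋈ Q) and R on E yields {(33, 15, d, 18, 31, 12, 35), (33, 15, d, 18, 40, 26, 21), (33, 15, d, 18, 40, 26, 30), (33, 32, s, 26, 31, 12, 35), (33, 32, s, 26, 40, 26, 21), (33, 32, s, 26, 40, 26, 30), (35, 31, v, 35, 17, 1, 1), (35, 6, u, 31, 17, 1, 1), (6, 8, t, 36, 37, 18, 39)}.
Filtering on D = u leaves {(35, 6, u, 31, 17, 1, 1)}.
Keep only column(s) E, D, F: {(17, u, 31)}
Filtering on E ≤ 18 leaves {(17, u, 31)}.
Keep only column(s) E, F, D: {(17, 31, u)}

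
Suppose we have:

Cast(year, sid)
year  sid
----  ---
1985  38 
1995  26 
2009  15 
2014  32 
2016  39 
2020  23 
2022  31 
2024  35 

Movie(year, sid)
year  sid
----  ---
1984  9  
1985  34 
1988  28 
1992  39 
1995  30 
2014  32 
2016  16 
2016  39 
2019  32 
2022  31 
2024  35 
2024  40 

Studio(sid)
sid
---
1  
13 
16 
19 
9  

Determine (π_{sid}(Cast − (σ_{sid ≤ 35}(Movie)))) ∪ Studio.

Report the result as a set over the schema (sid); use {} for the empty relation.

{1, 13, 15, 16, 19, 23, 26, 38, 39, 9}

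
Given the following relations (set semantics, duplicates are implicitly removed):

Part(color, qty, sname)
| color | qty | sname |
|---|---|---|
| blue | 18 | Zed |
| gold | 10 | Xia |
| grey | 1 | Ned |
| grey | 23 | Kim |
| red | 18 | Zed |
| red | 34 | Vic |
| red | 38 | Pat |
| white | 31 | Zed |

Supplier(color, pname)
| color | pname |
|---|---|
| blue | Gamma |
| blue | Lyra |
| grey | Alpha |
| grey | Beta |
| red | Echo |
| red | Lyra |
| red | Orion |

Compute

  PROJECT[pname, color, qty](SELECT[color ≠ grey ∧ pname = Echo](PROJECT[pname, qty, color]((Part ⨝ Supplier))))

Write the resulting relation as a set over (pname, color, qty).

Natural join on color: {(blue, 18, Zed, Gamma), (blue, 18, Zed, Lyra), (grey, 1, Ned, Alpha), (grey, 1, Ned, Beta), (grey, 23, Kim, Alpha), (grey, 23, Kim, Beta), (red, 18, Zed, Echo), (red, 18, Zed, Lyra), (red, 18, Zed, Orion), (red, 34, Vic, Echo), (red, 34, Vic, Lyra), (red, 34, Vic, Orion), (red, 38, Pat, Echo), (red, 38, Pat, Lyra), (red, 38, Pat, Orion)}
π_{pname, qty, color} gives {(Alpha, 1, grey), (Alpha, 23, grey), (Beta, 1, grey), (Beta, 23, grey), (Echo, 18, red), (Echo, 34, red), (Echo, 38, red), (Gamma, 18, blue), (Lyra, 18, blue), (Lyra, 18, red), (Lyra, 34, red), (Lyra, 38, red), (Orion, 18, red), (Orion, 34, red), (Orion, 38, red)}.
σ[color ≠ grey ∧ pname = Echo]: keep tuples satisfying color ≠ grey ∧ pname = Echo → {(Echo, 18, red), (Echo, 34, red), (Echo, 38, red)}
π_{pname, color, qty} gives {(Echo, red, 18), (Echo, red, 34), (Echo, red, 38)}.

{(Echo, red, 18), (Echo, red, 34), (Echo, red, 38)}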